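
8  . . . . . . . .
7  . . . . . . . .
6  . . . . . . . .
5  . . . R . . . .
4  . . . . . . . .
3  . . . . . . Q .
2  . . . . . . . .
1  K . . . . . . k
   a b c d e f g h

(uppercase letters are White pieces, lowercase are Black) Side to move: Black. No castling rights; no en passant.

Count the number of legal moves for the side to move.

Black to move; king on h1.
In check: no.
Legal moves: none.
Count: 0.

0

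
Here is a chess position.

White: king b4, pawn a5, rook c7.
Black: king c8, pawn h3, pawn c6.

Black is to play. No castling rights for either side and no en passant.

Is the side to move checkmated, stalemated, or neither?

neither

Black to move; black king on c8.
In check: yes, from the white rook on c7.
Legal moves for Black: Kd8, Kb8, Kxc7.
Black is in check but has 3 legal moves → neither.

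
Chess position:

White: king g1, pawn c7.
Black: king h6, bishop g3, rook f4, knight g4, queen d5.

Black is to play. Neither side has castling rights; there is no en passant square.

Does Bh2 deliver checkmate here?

After Bh2: white king on g1; in check: yes, from the black bishop on h2.
King squares — f1: attacked by Rf4; h1: attacked by Qd5; f2: attacked by Rf4; g2: attacked by Qd5; h2: attacked by Ng4.
White has no legal moves → checkmate.

yes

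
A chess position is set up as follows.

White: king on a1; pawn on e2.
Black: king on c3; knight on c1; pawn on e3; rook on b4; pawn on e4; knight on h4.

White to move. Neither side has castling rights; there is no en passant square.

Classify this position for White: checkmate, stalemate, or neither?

stalemate

White to move; white king on a1.
In check: no.
King squares — b1: attacked by Rb4; a2: attacked by Nc1; b2: attacked by Kc3.
Legal moves for White: none.
Not in check and no legal moves → stalemate.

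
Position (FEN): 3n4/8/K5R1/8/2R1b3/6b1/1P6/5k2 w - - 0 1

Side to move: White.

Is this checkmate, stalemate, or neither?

White to move; white king on a6.
In check: no.
Legal moves for White include: Rg8, Rg7, Rh6, Rf6+, Re6, Rd6, Rgc6, Rb6, Rg5, Rg4, Rxg3, Ka7, Kb6, Kb5, Ka5, Rc8, Rc7, Rcc6, ... (list truncated; more exist).
White has legal moves and is not in check → neither.

neither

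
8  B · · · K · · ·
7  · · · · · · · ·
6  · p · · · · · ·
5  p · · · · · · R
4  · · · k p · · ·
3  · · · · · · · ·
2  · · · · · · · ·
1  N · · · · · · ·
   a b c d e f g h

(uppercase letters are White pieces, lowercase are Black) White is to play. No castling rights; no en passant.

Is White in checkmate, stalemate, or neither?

neither

White to move; white king on e8.
In check: no.
Legal moves for White include: Kf8, Kd8, Kf7, Ke7, Kd7, Bb7, Bc6, Bd5, Bxe4, Rh8, Rh7, Rh6, Rg5, Rf5, Re5, Rd5+, Rc5, Rb5, ... (list truncated; more exist).
White has legal moves and is not in check → neither.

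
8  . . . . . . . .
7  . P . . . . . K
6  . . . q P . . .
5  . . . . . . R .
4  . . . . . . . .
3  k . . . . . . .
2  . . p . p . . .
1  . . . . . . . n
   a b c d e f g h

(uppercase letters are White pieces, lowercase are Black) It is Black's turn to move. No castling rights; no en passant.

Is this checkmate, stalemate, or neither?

neither

Black to move; black king on a3.
In check: no.
Legal moves for Black include: Qf8, Qd8, Qb8, Qe7+, Qd7+, Qc7+, Qxe6, Qc6, Qb6, Qa6, Qe5, Qd5, Qc5, Qf4, Qd4, Qb4, Qg3, Qd3+, ... (list truncated; more exist).
Black has legal moves and is not in check → neither.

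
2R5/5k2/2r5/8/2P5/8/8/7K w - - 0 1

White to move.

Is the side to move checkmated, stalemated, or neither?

White to move; white king on h1.
In check: no.
Legal moves for White: Rh8, Rg8, Rf8+, Re8, Rd8, Rb8, Ra8, Rc7+, Rxc6, Kh2, Kg2, Kg1, c5.
White has 13 legal moves and is not in check → neither.

neither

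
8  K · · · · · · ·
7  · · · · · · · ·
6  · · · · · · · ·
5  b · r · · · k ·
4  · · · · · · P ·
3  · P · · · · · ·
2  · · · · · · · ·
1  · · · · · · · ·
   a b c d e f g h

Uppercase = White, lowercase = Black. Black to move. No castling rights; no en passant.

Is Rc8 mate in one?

After Rc8: white king on a8; in check: yes, from the black rook on c8.
White has 2 legal replies: Kb7, Ka7.
In check but a legal move exists → not checkmate.

no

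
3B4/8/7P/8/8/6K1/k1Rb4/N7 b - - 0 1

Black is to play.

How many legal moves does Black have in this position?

3

Black to move; king on a2.
In check: yes, from the white rook on c2.
Legal moves: Ka3, Kb1, Kxa1.
Count: 3.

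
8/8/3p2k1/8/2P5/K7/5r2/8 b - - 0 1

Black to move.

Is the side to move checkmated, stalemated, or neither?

neither

Black to move; black king on g6.
In check: no.
Legal moves for Black include: Kh7, Kg7, Kf7, Kh6, Kf6, Kh5, Kg5, Kf5, Rf8, Rf7, Rf6, Rf5, Rf4, Rf3+, Rh2, Rg2, Re2, Rd2, ... (list truncated; more exist).
Black has legal moves and is not in check → neither.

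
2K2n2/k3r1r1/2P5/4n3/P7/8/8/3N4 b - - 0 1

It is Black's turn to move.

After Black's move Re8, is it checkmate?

After Re8: white king on c8; in check: yes, from the black rook on e8.
King squares — b7: attacked by Ka7; c7: attacked by Rg7; d7: attacked by Ne5; b8: attacked by Ka7; d8: attacked by Re8.
White has no legal moves → checkmate.

yes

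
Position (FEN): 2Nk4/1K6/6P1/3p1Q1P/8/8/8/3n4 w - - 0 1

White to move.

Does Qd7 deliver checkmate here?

no

After Qd7: black king on d8; in check: yes, from the white queen on d7.
Black has 1 legal reply: Kxd7.
In check but a legal move exists → not checkmate.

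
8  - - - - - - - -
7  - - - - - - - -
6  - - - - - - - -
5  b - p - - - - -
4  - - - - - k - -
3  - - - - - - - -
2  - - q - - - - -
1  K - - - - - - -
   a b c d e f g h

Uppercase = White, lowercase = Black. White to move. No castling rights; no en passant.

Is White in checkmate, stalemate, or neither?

stalemate

White to move; white king on a1.
In check: no.
King squares — b1: attacked by Qc2; a2: attacked by Qc2; b2: attacked by Qc2.
Legal moves for White: none.
Not in check and no legal moves → stalemate.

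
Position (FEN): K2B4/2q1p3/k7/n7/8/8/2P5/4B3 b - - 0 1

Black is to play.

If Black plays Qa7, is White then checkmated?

yes

After Qa7: white king on a8; in check: yes, from the black queen on a7.
King squares — a7: attacked by Ka6; b7: attacked by Na5; b8: attacked by Qa7.
White has no legal moves → checkmate.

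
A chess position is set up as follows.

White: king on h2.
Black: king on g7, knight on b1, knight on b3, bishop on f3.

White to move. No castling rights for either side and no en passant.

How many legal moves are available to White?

White to move; king on h2.
In check: no.
Legal moves: Kh3, Kg3, Kg1.
Count: 3.

3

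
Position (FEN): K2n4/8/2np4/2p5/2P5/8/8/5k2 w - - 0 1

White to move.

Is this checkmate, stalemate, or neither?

White to move; white king on a8.
In check: no.
King squares — a7: attacked by Nc6; b7: attacked by Nd8; b8: attacked by Nc6.
Legal moves for White: none.
Not in check and no legal moves → stalemate.

stalemate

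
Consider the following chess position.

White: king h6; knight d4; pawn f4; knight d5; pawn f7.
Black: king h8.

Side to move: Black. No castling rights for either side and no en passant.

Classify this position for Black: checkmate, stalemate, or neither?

Black to move; black king on h8.
In check: no.
King squares — g7: attacked by Kh6; h7: attacked by Kh6; g8: attacked by Pf7.
Legal moves for Black: none.
Not in check and no legal moves → stalemate.

stalemate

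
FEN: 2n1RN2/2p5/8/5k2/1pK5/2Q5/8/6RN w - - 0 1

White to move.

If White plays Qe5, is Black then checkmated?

yes

After Qe5: black king on f5; in check: yes, from the white queen on e5.
King squares — e4: attacked by Qe5; f4: attacked by Qe5; g4: attacked by Rg1; e5: attacked by Re8; g5: attacked by Rg1; e6: attacked by Qe5; f6: attacked by Qe5; g6: attacked by Rg1.
Black has no legal moves → checkmate.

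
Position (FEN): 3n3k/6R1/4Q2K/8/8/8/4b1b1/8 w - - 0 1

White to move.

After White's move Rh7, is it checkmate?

After Rh7: black king on h8; in check: yes, from the white rook on h7.
King squares — g7: attacked by Kh6; h7: attacked by Kh6; g8: attacked by Qe6.
Black has no legal moves → checkmate.

yes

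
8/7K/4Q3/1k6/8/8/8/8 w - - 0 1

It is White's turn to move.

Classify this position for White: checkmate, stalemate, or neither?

White to move; white king on h7.
In check: no.
Legal moves for White include: Kh8, Kg8, Kg7, Kh6, Kg6, Qg8, Qe8+, Qc8, Qf7, Qe7, Qd7+, Qh6, Qg6, Qf6, Qd6, Qc6+, Qb6+, Qa6+, ... (list truncated; more exist).
White has legal moves and is not in check → neither.

neither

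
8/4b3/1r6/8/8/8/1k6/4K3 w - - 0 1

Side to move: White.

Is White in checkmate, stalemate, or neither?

neither

White to move; white king on e1.
In check: no.
Legal moves for White: Kf2, Ke2, Kd2, Kf1, Kd1.
White has 5 legal moves and is not in check → neither.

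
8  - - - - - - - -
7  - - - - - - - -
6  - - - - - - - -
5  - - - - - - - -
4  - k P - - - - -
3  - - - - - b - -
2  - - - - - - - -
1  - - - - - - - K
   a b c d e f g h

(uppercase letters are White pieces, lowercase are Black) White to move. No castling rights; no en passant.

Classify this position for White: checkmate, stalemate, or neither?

White to move; white king on h1.
In check: yes, from the black bishop on f3.
Legal moves for White: Kh2, Kg1.
White is in check but has 2 legal moves → neither.

neither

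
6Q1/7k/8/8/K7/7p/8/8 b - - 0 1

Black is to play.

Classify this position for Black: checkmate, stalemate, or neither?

Black to move; black king on h7.
In check: yes, from the white queen on g8.
Legal moves for Black: Kxg8, Kh6.
Black is in check but has 2 legal moves → neither.

neither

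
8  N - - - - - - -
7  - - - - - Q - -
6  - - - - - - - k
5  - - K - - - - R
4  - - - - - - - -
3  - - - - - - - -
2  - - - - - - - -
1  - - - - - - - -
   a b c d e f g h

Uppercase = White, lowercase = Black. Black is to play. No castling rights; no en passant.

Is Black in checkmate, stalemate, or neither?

checkmate

Black to move; black king on h6.
In check: yes, from the white rook on h5.
King squares — g5: attacked by Rh5; h5: attacked by Qf7; g6: attacked by Qf7; g7: attacked by Qf7; h7: attacked by Rh5.
Legal moves for Black: none.
In check with no legal moves → checkmate.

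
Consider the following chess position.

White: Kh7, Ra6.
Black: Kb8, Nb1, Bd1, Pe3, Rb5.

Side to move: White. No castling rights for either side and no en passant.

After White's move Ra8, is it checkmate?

After Ra8: black king on b8; in check: yes, from the white rook on a8.
Black has 3 legal replies: Kxa8, Kc7, Kb7.
In check but a legal move exists → not checkmate.

no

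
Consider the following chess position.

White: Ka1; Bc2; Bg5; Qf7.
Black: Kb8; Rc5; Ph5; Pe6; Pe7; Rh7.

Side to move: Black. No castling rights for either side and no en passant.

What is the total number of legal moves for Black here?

23

Black to move; king on b8.
In check: no.
Legal moves: Kc8, Ka8, Kc7, Kb7, Ka7, Rh8, Rg7, Rxf7, Rh6, Rc8, Rc7, Rc6, Rxg5, Rf5, Re5, Rd5, Rb5, Ra5+, Rc4, Rc3, Rxc2, e5, h4.
Count: 23.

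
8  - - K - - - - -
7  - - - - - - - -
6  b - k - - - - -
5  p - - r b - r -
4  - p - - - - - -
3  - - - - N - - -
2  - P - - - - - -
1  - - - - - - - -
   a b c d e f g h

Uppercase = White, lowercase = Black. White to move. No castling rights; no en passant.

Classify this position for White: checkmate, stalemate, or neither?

White to move; white king on c8.
In check: yes, from the black bishop on a6.
King squares — b7: attacked by Ba6; c7: attacked by Be5; d7: attacked by Rd5; b8: attacked by Be5; d8: attacked by Rd5.
Legal moves for White: none.
In check with no legal moves → checkmate.

checkmate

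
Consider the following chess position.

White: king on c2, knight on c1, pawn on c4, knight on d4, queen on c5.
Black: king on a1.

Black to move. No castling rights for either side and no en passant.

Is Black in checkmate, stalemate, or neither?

Black to move; black king on a1.
In check: no.
King squares — b1: attacked by Kc2; a2: attacked by Nc1; b2: attacked by Kc2.
Legal moves for Black: none.
Not in check and no legal moves → stalemate.

stalemate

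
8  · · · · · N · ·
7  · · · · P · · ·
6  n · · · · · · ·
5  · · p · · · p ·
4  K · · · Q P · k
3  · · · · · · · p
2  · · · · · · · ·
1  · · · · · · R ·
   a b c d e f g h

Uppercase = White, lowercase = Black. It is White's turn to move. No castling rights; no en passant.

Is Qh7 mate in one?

yes

After Qh7: black king on h4; in check: yes, from the white queen on h7.
King squares — g3: attacked by Rg1; h3: own pawn; g4: attacked by Rg1; g5: own pawn; h5: attacked by Qh7.
Black has no legal moves → checkmate.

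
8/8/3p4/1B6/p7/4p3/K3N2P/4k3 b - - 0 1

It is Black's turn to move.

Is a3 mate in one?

no

After a3: white king on a2; in check: no.
White is not in check, so this cannot be checkmate.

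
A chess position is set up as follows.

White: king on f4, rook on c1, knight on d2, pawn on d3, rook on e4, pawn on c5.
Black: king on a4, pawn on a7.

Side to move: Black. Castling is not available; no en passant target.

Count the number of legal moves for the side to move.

3

Black to move; king on a4.
In check: yes, from the white rook on e4.
Legal moves: Kb5, Ka5, Ka3.
Count: 3.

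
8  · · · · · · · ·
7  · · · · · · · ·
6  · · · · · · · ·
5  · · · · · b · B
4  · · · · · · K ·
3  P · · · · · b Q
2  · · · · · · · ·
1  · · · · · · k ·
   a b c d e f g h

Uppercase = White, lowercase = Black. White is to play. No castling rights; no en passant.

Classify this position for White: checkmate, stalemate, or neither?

White to move; white king on g4.
In check: yes, from the black bishop on f5.
King squares — f3: available; g3: available; h3: own queen; f4: attacked by Bg3; h4: attacked by Bg3; f5: available; g5: available; h5: own bishop.
Legal moves for White: Kg5, Kxf5, Kxg3, Kf3.
White is in check but has 4 legal moves → neither.

neither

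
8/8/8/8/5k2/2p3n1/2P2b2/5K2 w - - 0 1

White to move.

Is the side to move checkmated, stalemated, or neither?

White to move; white king on f1.
In check: yes, from the black knight on g3.
Legal moves for White: Kg2, Kxf2.
White is in check but has 2 legal moves → neither.

neither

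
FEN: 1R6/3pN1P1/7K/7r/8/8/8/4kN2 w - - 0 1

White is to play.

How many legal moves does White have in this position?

2

White to move; king on h6.
In check: yes, from the black rook on h5.
Legal moves: Kg6, Kxh5.
Count: 2.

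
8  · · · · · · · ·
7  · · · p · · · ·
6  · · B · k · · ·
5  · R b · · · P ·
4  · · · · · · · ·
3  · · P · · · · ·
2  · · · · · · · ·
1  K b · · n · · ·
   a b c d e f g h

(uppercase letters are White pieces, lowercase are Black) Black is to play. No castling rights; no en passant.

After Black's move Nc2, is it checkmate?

After Nc2: white king on a1; in check: yes, from the black knight on c2.
White has 2 legal replies: Kb2, Kxb1.
In check but a legal move exists → not checkmate.

no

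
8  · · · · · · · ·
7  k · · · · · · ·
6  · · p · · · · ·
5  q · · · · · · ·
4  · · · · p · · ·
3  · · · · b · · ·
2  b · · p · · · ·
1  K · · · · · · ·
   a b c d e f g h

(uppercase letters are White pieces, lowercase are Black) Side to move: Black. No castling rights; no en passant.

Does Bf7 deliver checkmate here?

no

After Bf7: white king on a1; in check: yes, from the black queen on a5.
White has 2 legal replies: Kb2, Kb1.
In check but a legal move exists → not checkmate.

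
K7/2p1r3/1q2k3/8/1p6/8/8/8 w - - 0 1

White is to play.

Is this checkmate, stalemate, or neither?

White to move; white king on a8.
In check: no.
King squares — a7: attacked by Qb6; b7: attacked by Qb6; b8: attacked by Qb6.
Legal moves for White: none.
Not in check and no legal moves → stalemate.

stalemate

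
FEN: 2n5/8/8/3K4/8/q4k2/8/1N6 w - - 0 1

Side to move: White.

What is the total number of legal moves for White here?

8

White to move; king on d5.
In check: no.
Legal moves: Ke6, Kc6, Ke5, Kd4, Kc4, Nc3, Nxa3, Nd2+.
Count: 8.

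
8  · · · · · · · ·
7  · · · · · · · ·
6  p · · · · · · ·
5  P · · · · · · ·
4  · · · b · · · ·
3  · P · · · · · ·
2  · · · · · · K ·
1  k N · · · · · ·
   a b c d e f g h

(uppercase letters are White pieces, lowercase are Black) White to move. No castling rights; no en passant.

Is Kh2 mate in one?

After Kh2: black king on a1; in check: no.
Black is not in check, so this cannot be checkmate.

no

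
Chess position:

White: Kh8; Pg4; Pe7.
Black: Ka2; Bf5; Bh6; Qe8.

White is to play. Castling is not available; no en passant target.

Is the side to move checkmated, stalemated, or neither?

checkmate

White to move; white king on h8.
In check: yes, from the black queen on e8.
King squares — g7: attacked by Bh6; h7: attacked by Bf5; g8: attacked by Qe8.
Legal moves for White: none.
In check with no legal moves → checkmate.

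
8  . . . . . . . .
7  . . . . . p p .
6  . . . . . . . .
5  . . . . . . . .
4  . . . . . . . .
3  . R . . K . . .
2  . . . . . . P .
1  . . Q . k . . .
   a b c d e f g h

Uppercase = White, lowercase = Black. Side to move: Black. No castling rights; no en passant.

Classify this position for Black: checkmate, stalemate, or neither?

checkmate

Black to move; black king on e1.
In check: yes, from the white queen on c1.
King squares — d1: attacked by Qc1; f1: attacked by Qc1; d2: attacked by Qc1; e2: attacked by Ke3; f2: attacked by Ke3.
Legal moves for Black: none.
In check with no legal moves → checkmate.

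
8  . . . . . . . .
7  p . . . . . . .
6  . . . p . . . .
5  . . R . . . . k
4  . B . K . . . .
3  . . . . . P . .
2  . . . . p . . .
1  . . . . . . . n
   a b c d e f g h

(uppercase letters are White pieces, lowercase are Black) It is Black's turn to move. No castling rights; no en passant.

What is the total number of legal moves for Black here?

Black to move; king on h5.
In check: yes, from the white rook on c5.
Legal moves: Kh6, Kg6, Kh4, dxc5+, d5.
Count: 5.

5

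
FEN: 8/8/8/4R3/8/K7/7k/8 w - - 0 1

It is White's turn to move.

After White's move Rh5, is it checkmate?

After Rh5: black king on h2; in check: yes, from the white rook on h5.
Black has 3 legal replies: Kg3, Kg2, Kg1.
In check but a legal move exists → not checkmate.

no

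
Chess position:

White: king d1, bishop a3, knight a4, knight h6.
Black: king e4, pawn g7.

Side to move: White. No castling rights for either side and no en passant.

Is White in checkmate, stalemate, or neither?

neither

White to move; white king on d1.
In check: no.
Legal moves for White include: Ng8, Nf7, Nf5, Ng4, Nb6, Nc5+, Nc3+, Nb2, Bf8, Be7, Bd6, Bc5, Bb4, Bb2, Bc1, Ke2, Kd2, Kc2, ... (list truncated; more exist).
White has legal moves and is not in check → neither.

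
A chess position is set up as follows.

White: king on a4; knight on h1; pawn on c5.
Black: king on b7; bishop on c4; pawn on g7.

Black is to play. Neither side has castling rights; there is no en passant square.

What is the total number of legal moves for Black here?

20

Black to move; king on b7.
In check: no.
Legal moves: Kc8, Kb8, Ka8, Kc7, Ka7, Kc6, Ka6, Bg8, Bf7, Be6, Ba6, Bd5, Bb5+, Bd3, Bb3+, Be2, Ba2, Bf1, g6, g5.
Count: 20.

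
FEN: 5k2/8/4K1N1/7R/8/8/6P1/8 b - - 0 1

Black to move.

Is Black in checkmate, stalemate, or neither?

Black to move; black king on f8.
In check: yes, from the white knight on g6.
Legal moves for Black: Kg8, Ke8, Kg7.
Black is in check but has 3 legal moves → neither.

neither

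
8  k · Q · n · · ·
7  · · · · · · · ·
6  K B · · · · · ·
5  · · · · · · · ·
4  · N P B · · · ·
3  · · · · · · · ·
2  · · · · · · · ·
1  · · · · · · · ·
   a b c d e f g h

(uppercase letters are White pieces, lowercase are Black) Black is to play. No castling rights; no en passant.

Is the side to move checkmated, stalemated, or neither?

Black to move; black king on a8.
In check: yes, from the white queen on c8.
King squares — a7: attacked by Ka6; b7: attacked by Ka6; b8: attacked by Qc8.
Legal moves for Black: none.
In check with no legal moves → checkmate.

checkmate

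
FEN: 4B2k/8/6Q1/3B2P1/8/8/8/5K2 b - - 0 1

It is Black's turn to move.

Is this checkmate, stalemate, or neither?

Black to move; black king on h8.
In check: no.
King squares — g7: attacked by Qg6; h7: attacked by Qg6; g8: attacked by Bd5.
Legal moves for Black: none.
Not in check and no legal moves → stalemate.

stalemate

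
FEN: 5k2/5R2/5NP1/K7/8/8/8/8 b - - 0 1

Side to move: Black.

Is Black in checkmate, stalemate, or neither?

Black to move; black king on f8.
In check: yes, from the white rook on f7.
King squares — e7: attacked by Rf7; f7: attacked by Pg6; g7: attacked by Rf7; e8: attacked by Nf6; g8: attacked by Nf6.
Legal moves for Black: none.
In check with no legal moves → checkmate.

checkmate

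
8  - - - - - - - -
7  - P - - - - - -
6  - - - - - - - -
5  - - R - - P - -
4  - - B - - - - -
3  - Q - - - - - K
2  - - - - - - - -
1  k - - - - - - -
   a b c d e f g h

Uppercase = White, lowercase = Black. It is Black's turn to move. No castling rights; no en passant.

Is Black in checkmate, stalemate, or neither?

stalemate

Black to move; black king on a1.
In check: no.
King squares — b1: attacked by Qb3; a2: attacked by Qb3; b2: attacked by Qb3.
Legal moves for Black: none.
Not in check and no legal moves → stalemate.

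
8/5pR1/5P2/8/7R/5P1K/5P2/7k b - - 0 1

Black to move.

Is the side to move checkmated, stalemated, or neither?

stalemate

Black to move; black king on h1.
In check: no.
King squares — g1: attacked by Rg7; g2: attacked by Kh3; h2: attacked by Kh3.
Legal moves for Black: none.
Not in check and no legal moves → stalemate.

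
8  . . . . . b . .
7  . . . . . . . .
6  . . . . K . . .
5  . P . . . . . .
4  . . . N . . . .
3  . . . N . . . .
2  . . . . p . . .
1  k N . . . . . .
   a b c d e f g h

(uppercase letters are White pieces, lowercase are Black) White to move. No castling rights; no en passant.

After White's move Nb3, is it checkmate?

After Nb3: black king on a1; in check: yes, from the white knight on b3.
Black has 2 legal replies: Ka2, Kxb1.
In check but a legal move exists → not checkmate.

no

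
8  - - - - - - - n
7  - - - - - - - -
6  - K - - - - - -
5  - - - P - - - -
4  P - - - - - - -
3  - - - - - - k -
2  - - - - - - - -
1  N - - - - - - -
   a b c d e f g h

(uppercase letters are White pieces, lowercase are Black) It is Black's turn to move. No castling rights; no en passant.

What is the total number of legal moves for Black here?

10

Black to move; king on g3.
In check: no.
Legal moves: Nf7, Ng6, Kh4, Kg4, Kf4, Kh3, Kf3, Kh2, Kg2, Kf2.
Count: 10.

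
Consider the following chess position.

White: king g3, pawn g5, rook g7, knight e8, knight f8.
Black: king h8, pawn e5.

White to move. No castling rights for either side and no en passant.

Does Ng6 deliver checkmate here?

After Ng6: black king on h8; in check: yes, from the white knight on g6.
King squares — g7: attacked by Ne8; h7: attacked by Rg7; g8: attacked by Rg7.
Black has no legal moves → checkmate.

yes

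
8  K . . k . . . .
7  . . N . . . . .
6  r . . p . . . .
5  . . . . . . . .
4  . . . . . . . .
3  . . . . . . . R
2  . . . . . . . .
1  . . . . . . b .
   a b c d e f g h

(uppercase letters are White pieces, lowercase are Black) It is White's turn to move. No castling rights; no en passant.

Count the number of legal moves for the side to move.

White to move; king on a8.
In check: yes, from the black rook on a6.
Legal moves: Kb8, Kb7, Nxa6.
Count: 3.

3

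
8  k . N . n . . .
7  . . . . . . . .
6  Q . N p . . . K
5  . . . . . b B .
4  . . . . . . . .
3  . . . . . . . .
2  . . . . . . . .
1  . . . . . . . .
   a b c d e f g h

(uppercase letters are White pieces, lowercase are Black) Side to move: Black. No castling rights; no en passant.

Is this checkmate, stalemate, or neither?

Black to move; black king on a8.
In check: yes, from the white queen on a6.
King squares — a7: attacked by Qa6; b7: attacked by Qa6; b8: attacked by Nc6.
Legal moves for Black: none.
In check with no legal moves → checkmate.

checkmate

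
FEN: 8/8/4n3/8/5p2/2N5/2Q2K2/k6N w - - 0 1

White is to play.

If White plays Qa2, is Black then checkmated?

yes

After Qa2: black king on a1; in check: yes, from the white queen on a2.
King squares — b1: attacked by Qa2; a2: attacked by Nc3; b2: attacked by Qa2.
Black has no legal moves → checkmate.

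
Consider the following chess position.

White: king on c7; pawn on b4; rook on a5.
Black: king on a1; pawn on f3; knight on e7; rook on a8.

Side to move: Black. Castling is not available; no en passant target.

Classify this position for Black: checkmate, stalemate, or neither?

neither

Black to move; black king on a1.
In check: yes, from the white rook on a5.
Legal moves for Black: Kb2, Kb1, Rxa5.
Black is in check but has 3 legal moves → neither.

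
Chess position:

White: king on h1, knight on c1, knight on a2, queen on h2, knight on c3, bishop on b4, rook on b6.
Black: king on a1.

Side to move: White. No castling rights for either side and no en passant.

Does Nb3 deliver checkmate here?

yes

After Nb3: black king on a1; in check: yes, from the white knight on b3.
King squares — b1: attacked by Nc3; a2: attacked by Qh2; b2: attacked by Qh2.
Black has no legal moves → checkmate.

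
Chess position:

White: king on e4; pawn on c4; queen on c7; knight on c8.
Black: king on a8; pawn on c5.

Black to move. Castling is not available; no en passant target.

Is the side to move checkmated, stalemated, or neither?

stalemate

Black to move; black king on a8.
In check: no.
King squares — a7: attacked by Qc7; b7: attacked by Qc7; b8: attacked by Qc7.
Legal moves for Black: none.
Not in check and no legal moves → stalemate.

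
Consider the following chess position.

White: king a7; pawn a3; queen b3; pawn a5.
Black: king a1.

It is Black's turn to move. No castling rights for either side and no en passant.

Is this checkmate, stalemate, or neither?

stalemate

Black to move; black king on a1.
In check: no.
King squares — b1: attacked by Qb3; a2: attacked by Qb3; b2: attacked by Qb3.
Legal moves for Black: none.
Not in check and no legal moves → stalemate.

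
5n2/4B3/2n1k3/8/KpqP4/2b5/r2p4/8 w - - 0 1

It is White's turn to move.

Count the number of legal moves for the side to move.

0

White to move; king on a4.
In check: yes, from the black rook on a2.
Legal moves: none.
Count: 0.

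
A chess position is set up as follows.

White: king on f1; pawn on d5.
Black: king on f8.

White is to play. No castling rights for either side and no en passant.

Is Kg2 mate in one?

After Kg2: black king on f8; in check: no.
Black is not in check, so this cannot be checkmate.

no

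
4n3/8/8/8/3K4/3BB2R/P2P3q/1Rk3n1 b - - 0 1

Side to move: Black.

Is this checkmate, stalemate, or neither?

checkmate

Black to move; black king on c1.
In check: yes, from the white rook on b1.
King squares — b1: attacked by Bd3; d1: attacked by Rb1; b2: attacked by Rb1; c2: attacked by Bd3; d2: attacked by Be3.
Legal moves for Black: none.
In check with no legal moves → checkmate.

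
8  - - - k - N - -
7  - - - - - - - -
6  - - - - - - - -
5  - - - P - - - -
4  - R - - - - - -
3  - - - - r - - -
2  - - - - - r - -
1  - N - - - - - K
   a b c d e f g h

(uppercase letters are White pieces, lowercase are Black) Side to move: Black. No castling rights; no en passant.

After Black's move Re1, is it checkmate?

After Re1: white king on h1; in check: yes, from the black rook on e1.
King squares — g1: attacked by Re1; g2: attacked by Rf2; h2: attacked by Rf2.
White has no legal moves → checkmate.

yes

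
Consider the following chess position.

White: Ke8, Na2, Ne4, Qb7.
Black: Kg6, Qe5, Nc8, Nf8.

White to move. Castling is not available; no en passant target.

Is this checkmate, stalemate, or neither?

neither

White to move; white king on e8.
In check: yes, from the black queen on e5.
Legal moves for White: Kxf8, Kd8, Qe7.
White is in check but has 3 legal moves → neither.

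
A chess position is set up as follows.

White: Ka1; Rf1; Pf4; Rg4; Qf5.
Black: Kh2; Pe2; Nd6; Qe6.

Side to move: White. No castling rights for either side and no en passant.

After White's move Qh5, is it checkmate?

yes

After Qh5: black king on h2; in check: yes, from the white queen on h5.
King squares — g1: attacked by Rf1; h1: attacked by Rf1; g2: attacked by Rg4; g3: attacked by Rg4; h3: attacked by Qh5.
Black has no legal moves → checkmate.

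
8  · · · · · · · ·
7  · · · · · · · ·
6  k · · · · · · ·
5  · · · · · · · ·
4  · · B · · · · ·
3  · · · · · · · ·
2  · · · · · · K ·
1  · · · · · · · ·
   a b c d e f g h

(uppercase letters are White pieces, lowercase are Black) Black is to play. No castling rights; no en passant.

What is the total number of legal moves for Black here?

Black to move; king on a6.
In check: yes, from the white bishop on c4.
Legal moves: Kb7, Ka7, Kb6, Ka5.
Count: 4.

4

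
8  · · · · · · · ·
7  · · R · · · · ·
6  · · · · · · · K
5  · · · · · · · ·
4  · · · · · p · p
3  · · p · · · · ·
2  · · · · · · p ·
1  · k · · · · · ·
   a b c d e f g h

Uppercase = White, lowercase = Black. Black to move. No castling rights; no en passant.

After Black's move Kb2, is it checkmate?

After Kb2: white king on h6; in check: no.
White is not in check, so this cannot be checkmate.

no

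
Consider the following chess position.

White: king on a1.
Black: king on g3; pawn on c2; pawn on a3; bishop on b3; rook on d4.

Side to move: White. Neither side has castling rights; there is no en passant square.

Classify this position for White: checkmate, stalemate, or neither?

stalemate

White to move; white king on a1.
In check: no.
King squares — b1: attacked by Pc2; a2: attacked by Bb3; b2: attacked by Pa3.
Legal moves for White: none.
Not in check and no legal moves → stalemate.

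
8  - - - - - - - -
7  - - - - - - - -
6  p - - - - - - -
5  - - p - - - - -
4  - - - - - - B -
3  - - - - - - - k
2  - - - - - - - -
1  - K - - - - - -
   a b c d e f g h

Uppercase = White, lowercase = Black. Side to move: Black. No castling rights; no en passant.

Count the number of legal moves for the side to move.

5

Black to move; king on h3.
In check: yes, from the white bishop on g4.
Legal moves: Kh4, Kxg4, Kg3, Kh2, Kg2.
Count: 5.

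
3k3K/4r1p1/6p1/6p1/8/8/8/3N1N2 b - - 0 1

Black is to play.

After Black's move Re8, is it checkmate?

no

After Re8: white king on h8; in check: yes, from the black rook on e8.
White has 2 legal replies: Kh7, Kxg7.
In check but a legal move exists → not checkmate.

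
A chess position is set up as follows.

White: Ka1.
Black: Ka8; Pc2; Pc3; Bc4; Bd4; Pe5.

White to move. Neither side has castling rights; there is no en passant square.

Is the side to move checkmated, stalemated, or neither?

stalemate

White to move; white king on a1.
In check: no.
King squares — b1: attacked by Pc2; a2: attacked by Bc4; b2: attacked by Pc3.
Legal moves for White: none.
Not in check and no legal moves → stalemate.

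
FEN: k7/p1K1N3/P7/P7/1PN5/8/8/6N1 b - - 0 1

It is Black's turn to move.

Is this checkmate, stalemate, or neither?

stalemate

Black to move; black king on a8.
In check: no.
King squares — a7: own pawn; b7: attacked by Pa6; b8: attacked by Kc7.
Legal moves for Black: none.
Not in check and no legal moves → stalemate.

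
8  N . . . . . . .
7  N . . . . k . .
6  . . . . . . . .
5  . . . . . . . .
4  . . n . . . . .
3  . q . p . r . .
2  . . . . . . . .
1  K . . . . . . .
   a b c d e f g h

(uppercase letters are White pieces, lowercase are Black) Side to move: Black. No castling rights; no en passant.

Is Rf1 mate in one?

After Rf1: white king on a1; in check: yes, from the black rook on f1.
King squares — b1: attacked by Rf1; a2: attacked by Qb3; b2: attacked by Qb3.
White has no legal moves → checkmate.

yes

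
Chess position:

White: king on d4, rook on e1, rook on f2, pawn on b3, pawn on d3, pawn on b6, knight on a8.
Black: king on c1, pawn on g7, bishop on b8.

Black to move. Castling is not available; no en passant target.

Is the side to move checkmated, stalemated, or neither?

Black to move; black king on c1.
In check: yes, from the white rook on e1.
King squares — b1: attacked by Re1; d1: attacked by Re1; b2: attacked by Rf2; c2: attacked by Rf2; d2: attacked by Rf2.
Legal moves for Black: none.
In check with no legal moves → checkmate.

checkmate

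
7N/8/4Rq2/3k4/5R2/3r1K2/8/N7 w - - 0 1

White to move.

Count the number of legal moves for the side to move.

5

White to move; king on f3.
In check: yes, from the black rook on d3.
Legal moves: Kg4, Kg2, Kf2, Ke2, Re3.
Count: 5.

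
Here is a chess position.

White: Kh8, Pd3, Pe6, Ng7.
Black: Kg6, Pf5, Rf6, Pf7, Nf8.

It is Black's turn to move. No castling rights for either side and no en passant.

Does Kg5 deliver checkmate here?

no

After Kg5: white king on h8; in check: no.
White is not in check, so this cannot be checkmate.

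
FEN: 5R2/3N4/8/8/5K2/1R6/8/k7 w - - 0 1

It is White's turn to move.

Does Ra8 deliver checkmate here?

yes

After Ra8: black king on a1; in check: yes, from the white rook on a8.
King squares — b1: attacked by Rb3; a2: attacked by Ra8; b2: attacked by Rb3.
Black has no legal moves → checkmate.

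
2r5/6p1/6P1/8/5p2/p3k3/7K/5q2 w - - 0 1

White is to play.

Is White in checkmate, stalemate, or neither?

White to move; white king on h2.
In check: no.
King squares — g1: attacked by Qf1; h1: attacked by Qf1; g2: attacked by Qf1; g3: attacked by Pf4; h3: attacked by Qf1.
Legal moves for White: none.
Not in check and no legal moves → stalemate.

stalemate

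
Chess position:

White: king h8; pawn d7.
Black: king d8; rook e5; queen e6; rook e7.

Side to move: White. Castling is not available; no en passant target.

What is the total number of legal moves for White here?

0

White to move; king on h8.
In check: no.
Legal moves: none.
Count: 0.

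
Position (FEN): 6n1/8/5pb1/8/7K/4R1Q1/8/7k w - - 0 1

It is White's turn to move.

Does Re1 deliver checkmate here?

After Re1: black king on h1; in check: yes, from the white rook on e1.
King squares — g1: attacked by Re1; g2: attacked by Qg3; h2: attacked by Qg3.
Black has no legal moves → checkmate.

yes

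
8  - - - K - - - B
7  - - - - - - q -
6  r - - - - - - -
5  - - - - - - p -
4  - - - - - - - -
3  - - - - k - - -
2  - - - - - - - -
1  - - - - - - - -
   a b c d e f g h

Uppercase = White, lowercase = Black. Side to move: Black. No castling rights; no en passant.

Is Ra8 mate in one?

After Ra8: white king on d8; in check: yes, from the black rook on a8.
King squares — c7: attacked by Qg7; d7: attacked by Qg7; e7: attacked by Qg7; c8: attacked by Ra8; e8: attacked by Ra8.
White has no legal moves → checkmate.

yes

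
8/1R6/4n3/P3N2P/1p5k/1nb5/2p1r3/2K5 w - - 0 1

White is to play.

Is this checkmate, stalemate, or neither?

White to move; white king on c1.
In check: yes, from the black knight on b3.
King squares — b1: attacked by Pc2; d1: attacked by Pc2; b2: attacked by Bc3; c2: attacked by Re2; d2: attacked by Re2.
Legal moves for White: none.
In check with no legal moves → checkmate.

checkmate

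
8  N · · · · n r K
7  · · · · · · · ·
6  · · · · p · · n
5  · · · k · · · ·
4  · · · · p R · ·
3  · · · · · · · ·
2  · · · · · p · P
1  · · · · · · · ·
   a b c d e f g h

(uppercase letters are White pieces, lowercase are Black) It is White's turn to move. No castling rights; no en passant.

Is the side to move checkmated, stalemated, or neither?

checkmate

White to move; white king on h8.
In check: yes, from the black rook on g8.
King squares — g7: attacked by Rg8; h7: attacked by Nf8; g8: attacked by Nh6.
Legal moves for White: none.
In check with no legal moves → checkmate.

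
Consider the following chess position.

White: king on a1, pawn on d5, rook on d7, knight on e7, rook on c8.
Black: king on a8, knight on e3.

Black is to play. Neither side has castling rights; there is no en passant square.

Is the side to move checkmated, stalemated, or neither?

Black to move; black king on a8.
In check: yes, from the white rook on c8.
King squares — a7: attacked by Rd7; b7: attacked by Rd7; b8: attacked by Rc8.
Legal moves for Black: none.
In check with no legal moves → checkmate.

checkmate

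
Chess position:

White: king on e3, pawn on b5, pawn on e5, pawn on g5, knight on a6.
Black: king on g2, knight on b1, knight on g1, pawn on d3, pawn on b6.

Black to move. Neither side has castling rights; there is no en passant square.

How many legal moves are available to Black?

Black to move; king on g2.
In check: no.
Legal moves: Kh3, Kg3, Kh2, Kh1, Kf1, Nh3, Nf3, Ne2, Nc3, Na3, Nd2, d2.
Count: 12.

12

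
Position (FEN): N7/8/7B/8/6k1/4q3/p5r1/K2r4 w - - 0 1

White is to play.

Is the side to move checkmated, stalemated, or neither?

White to move; white king on a1.
In check: yes, from the black rook on d1.
King squares — b1: attacked by Rd1; a2: attacked by Rg2; b2: attacked by Rg2.
Legal moves for White: none.
In check with no legal moves → checkmate.

checkmate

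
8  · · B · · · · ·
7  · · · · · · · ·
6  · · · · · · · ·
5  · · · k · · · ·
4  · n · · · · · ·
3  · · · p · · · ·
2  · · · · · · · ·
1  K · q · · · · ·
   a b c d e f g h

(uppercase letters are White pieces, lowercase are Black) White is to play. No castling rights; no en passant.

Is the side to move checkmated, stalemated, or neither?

White to move; white king on a1.
In check: yes, from the black queen on c1.
King squares — b1: attacked by Qc1; a2: attacked by Nb4; b2: attacked by Qc1.
Legal moves for White: none.
In check with no legal moves → checkmate.

checkmate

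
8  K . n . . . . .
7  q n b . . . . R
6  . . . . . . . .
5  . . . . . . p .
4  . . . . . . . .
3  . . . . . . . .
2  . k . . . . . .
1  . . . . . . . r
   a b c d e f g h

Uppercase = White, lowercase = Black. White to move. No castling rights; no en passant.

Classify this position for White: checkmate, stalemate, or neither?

White to move; white king on a8.
In check: yes, from the black queen on a7.
King squares — a7: attacked by Nc8; b7: attacked by Qa7; b8: attacked by Qa7.
Legal moves for White: none.
In check with no legal moves → checkmate.

checkmate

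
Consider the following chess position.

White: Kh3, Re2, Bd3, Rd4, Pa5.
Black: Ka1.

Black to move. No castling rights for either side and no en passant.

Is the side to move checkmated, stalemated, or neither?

Black to move; black king on a1.
In check: no.
King squares — b1: attacked by Bd3; a2: attacked by Re2; b2: attacked by Re2.
Legal moves for Black: none.
Not in check and no legal moves → stalemate.

stalemate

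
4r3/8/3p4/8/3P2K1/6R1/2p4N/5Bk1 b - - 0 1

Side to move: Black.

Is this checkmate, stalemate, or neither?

Black to move; black king on g1.
In check: yes, from the white rook on g3.
Legal moves for Black: Kxh2, Kf2, Kh1.
Black is in check but has 3 legal moves → neither.

neither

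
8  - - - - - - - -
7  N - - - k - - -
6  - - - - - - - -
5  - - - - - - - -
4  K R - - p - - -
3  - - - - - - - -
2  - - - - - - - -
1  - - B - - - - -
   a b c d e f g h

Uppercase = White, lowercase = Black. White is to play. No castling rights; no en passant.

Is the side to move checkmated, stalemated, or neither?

White to move; white king on a4.
In check: no.
Legal moves for White include: Nc8+, Nc6+, Nb5, Rb8, Rb7+, Rb6, Rb5, Rxe4+, Rd4, Rc4, Rb3, Rb2, Rb1, Kb5, Ka5, Kb3, Ka3, Bh6, ... (list truncated; more exist).
White has legal moves and is not in check → neither.

neither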